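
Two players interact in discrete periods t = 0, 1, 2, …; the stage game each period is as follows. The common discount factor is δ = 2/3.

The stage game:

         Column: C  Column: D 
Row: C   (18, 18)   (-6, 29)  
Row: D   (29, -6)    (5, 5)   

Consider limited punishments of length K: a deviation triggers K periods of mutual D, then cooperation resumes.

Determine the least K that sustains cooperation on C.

IC: δ(1−δ^K)/(1−δ) ≥ (29−18)/(18−5) = 11/13.
With δ = 2/3: need 1 − δ^K ≥ 11/13·(1−2/3)/(2/3), i.e. δ^K ≤ 0.5769.
Since (2/3)^1 = 0.6667 and (2/3)^2 = 0.4444, the smallest such K is 2.

2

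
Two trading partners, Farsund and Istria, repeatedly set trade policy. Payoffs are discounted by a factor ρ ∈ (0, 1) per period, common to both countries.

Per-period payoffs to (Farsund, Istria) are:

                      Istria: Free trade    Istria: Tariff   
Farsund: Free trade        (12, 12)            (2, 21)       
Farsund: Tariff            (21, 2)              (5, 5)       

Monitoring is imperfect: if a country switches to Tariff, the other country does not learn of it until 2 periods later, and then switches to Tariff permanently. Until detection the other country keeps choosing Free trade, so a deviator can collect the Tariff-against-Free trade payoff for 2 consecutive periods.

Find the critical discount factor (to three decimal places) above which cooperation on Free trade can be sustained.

0.750

A deviator earns 21 for 2 periods, then 5 forever; cooperating earns 12 forever. Multiplying the IC by (1−ρ):
12 ≥ 21(1−ρ^2) + 5ρ^2, so 16·ρ^2 ≥ 9 and ρ^2 ≥ 9/16.
ρ ≥ (9/16)^(1/2) ≈ 0.750.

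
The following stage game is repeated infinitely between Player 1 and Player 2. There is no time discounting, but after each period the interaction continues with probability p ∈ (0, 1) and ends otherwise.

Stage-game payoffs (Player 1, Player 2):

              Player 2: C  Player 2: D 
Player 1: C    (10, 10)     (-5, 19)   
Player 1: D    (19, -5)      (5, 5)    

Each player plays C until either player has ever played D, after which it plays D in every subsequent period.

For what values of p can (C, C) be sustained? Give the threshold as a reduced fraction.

Expected cooperation value is 10 + p·10 + p²·10 + … = 10/(1−p); deviation gives 19 + p·5/(1−p).
10 ≥ 19(1−p) + 5p ⇒ 14p ≥ 9 ⇒ p ≥ 9/14.

9/14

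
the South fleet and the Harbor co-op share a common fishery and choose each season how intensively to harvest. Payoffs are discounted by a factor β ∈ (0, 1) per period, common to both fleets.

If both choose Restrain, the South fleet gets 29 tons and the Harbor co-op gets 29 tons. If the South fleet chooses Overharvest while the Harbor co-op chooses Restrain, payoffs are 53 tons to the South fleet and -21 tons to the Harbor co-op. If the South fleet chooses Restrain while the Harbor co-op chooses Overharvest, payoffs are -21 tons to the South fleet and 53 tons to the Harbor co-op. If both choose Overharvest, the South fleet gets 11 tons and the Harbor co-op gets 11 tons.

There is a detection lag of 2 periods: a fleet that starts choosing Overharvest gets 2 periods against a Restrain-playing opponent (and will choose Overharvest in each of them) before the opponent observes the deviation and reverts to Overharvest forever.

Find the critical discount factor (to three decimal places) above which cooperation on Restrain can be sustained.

0.756

A deviator earns 53 for 2 periods, then 11 forever; cooperating earns 29 forever. Multiplying the IC by (1−β):
29 ≥ 53(1−β^2) + 11β^2, so 42·β^2 ≥ 24 and β^2 ≥ 4/7.
β ≥ (4/7)^(1/2) ≈ 0.756.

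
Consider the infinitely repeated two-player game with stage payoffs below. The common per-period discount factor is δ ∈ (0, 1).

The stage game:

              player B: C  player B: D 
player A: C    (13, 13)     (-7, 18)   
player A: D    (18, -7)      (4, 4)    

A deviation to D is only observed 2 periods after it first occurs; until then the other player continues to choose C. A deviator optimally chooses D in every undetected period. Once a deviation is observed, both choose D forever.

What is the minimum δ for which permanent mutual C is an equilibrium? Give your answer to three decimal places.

The best deviation is to choose D for all 2 undetected periods, earning 18 each, then 4 forever once detected.
Deviation value: 18(1−δ^2)/(1−δ) + 4δ^2/(1−δ); cooperation value: 13/(1−δ).
IC: 13 ≥ 18(1−δ^2) + 4δ^2 = 18 − 14δ^2.
So δ^2 ≥ 5/14, giving δ ≥ (5/14)^(1/2) ≈ 0.598.

0.598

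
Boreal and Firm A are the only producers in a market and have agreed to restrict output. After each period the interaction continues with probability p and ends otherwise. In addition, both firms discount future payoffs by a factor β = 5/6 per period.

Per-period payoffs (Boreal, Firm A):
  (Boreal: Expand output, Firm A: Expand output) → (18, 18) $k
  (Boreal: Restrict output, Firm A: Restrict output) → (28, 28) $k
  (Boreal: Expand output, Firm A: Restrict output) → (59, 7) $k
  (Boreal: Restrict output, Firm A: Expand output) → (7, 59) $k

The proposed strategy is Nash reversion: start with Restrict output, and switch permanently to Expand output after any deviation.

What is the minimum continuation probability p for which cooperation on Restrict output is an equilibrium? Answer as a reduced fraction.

186/205

With continuation probability p and discount β, the effective per-period discount factor is βp.
Grim-trigger IC: βp ≥ (59−28)/(59−18) = 31/41.
So p ≥ (31/41)/(5/6) = 186/205.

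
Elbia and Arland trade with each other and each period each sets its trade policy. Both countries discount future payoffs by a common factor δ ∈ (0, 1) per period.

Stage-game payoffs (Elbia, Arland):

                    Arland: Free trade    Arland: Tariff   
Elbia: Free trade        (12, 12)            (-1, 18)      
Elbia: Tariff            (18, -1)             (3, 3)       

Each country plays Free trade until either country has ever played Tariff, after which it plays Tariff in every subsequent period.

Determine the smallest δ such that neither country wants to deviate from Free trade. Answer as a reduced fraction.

12/(1−δ) ≥ 18 + 3δ/(1−δ)
12 ≥ 18 − 15δ
δ ≥ 6/15 = 2/5.

2/5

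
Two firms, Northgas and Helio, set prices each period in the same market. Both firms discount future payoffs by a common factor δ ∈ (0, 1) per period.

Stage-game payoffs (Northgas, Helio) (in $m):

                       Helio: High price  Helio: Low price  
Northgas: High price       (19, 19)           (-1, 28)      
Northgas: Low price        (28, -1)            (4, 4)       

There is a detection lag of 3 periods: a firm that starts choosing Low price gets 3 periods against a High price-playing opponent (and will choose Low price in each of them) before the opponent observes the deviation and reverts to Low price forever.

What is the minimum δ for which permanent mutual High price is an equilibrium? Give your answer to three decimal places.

0.721

The best deviation is to choose Low price for all 3 undetected periods, earning 28 each, then 4 forever once detected.
Deviation value: 28(1−δ^3)/(1−δ) + 4δ^3/(1−δ); cooperation value: 19/(1−δ).
IC: 19 ≥ 28(1−δ^3) + 4δ^3 = 28 − 24δ^3.
So δ^3 ≥ 9/24 = 3/8, giving δ ≥ (3/8)^(1/3) ≈ 0.721.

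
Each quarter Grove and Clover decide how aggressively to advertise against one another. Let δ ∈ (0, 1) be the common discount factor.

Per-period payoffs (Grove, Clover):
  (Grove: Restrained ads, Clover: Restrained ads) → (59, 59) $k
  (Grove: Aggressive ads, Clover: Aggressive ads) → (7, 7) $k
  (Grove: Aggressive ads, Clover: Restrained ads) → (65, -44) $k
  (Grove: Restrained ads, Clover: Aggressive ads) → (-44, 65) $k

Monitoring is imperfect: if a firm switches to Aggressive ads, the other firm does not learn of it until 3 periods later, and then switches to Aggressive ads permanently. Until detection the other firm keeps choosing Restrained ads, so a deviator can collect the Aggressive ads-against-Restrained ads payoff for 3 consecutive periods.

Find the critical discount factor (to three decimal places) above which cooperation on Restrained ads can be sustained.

The best deviation is to choose Aggressive ads for all 3 undetected periods, earning 65 each, then 7 forever once detected.
Deviation value: 65(1−δ^3)/(1−δ) + 7δ^3/(1−δ); cooperation value: 59/(1−δ).
IC: 59 ≥ 65(1−δ^3) + 7δ^3 = 65 − 58δ^3.
So δ^3 ≥ 6/58 = 3/29, giving δ ≥ (3/29)^(1/3) ≈ 0.469.

0.469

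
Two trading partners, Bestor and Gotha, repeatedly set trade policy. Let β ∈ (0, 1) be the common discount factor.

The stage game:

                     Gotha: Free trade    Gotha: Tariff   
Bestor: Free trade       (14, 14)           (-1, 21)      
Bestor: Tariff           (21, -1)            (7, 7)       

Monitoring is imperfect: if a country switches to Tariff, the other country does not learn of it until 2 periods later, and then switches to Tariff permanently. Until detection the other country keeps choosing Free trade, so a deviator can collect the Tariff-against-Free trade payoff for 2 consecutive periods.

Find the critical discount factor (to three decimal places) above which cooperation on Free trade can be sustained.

0.707

Deviating for the 2 undetected periods gains 21−14 = 7 per period over cooperation, then loses 14−7 = 7 per period forever once punishment starts.
Gain: 7(1 + β + … + β^1); loss: 7·β^2/(1−β).
No profitable deviation ⇔ 7(1−β^2) ≤ 7·β^2, i.e. β^2 ≥ 7/(7+7) = 1/2.
Hence β ≥ (1/2)^(1/2) ≈ 0.707.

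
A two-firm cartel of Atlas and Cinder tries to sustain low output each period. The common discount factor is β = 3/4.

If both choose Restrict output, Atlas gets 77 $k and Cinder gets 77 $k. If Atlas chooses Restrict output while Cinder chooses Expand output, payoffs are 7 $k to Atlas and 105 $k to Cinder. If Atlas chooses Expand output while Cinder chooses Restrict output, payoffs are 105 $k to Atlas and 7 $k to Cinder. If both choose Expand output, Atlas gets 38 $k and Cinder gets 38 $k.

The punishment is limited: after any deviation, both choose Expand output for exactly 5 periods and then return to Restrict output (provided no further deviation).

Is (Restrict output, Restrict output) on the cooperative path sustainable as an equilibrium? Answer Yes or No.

IC: β+…+β^5 ≥ (105−77)/(77−38) = 28/39.
At β = 3/4: partial sum = 2.2881 ≥ 0.7179. Cooperation sustainable.

Yes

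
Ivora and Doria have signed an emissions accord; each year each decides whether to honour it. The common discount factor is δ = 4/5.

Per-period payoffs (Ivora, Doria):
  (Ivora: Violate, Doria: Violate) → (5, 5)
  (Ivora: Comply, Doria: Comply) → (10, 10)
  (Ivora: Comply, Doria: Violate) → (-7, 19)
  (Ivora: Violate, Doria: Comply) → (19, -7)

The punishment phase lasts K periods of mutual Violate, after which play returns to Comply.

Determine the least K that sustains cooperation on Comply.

Need Σ_{k=1}^{K} δ^k ≥ (19−10)/(10−5) = 1.8000 at δ = 4/5.
At K = 2 the sum is 1.4400 < 1.8000; at K = 3 it is 1.9520 ≥ 1.8000.
So the minimum punishment length is K = 3.

3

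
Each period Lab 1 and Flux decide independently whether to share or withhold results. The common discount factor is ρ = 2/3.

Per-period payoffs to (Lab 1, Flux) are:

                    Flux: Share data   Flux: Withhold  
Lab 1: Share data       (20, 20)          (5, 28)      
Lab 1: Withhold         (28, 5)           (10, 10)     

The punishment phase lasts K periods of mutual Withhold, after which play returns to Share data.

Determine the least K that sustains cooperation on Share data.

No profitable deviation requires (20−10)(ρ+…+ρ^K) ≥ 28−20, i.e. ρ+…+ρ^K ≥ 4/5 ≈ 0.8000.
With ρ = 2/3, the partial sums are K=1: 0.6667, K=2: 1.1111.
K = 2 is the first length at which the sum reaches 0.8000.

2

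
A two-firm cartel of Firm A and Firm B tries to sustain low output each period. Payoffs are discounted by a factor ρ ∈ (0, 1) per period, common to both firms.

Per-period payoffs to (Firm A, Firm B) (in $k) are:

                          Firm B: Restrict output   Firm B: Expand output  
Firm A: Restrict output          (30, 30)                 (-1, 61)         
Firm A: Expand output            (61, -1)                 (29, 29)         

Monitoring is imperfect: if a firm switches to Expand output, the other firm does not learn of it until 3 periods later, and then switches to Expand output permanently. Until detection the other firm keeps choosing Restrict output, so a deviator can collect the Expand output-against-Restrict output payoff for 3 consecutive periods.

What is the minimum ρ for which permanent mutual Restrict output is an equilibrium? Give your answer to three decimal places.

Deviating for the 3 undetected periods gains 61−30 = 31 per period over cooperation, then loses 30−29 = 1 per period forever once punishment starts.
Gain: 31(1 + ρ + … + ρ^2); loss: 1·ρ^3/(1−ρ).
No profitable deviation ⇔ 31(1−ρ^3) ≤ 1·ρ^3, i.e. ρ^3 ≥ 31/(31+1) = 31/32.
Hence ρ ≥ (31/32)^(1/3) ≈ 0.989.

0.989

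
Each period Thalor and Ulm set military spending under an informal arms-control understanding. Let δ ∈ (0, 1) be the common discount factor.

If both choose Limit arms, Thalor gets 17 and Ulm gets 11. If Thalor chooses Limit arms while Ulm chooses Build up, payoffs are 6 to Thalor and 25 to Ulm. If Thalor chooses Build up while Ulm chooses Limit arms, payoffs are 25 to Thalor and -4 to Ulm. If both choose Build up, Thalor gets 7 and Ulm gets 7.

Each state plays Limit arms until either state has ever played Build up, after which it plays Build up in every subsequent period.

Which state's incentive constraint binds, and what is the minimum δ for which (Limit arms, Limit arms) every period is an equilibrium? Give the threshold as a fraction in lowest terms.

Ulm; δ ≥ 7/9

Thalor's threshold: (25−17)/(25−7) = 4/9.
Ulm's threshold: (25−11)/(25−7) = 7/9.
4/9 < 7/9, so Ulm binds and δ* = 7/9.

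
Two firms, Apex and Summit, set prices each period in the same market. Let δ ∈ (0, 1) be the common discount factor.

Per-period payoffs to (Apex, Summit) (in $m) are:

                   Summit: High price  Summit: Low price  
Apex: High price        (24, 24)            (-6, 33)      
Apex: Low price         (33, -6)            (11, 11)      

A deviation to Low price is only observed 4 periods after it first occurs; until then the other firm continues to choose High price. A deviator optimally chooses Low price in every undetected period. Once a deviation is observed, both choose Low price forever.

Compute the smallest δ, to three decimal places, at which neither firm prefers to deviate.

0.800

Deviating for the 4 undetected periods gains 33−24 = 9 per period over cooperation, then loses 24−11 = 13 per period forever once punishment starts.
Gain: 9(1 + δ + … + δ^3); loss: 13·δ^4/(1−δ).
No profitable deviation ⇔ 9(1−δ^4) ≤ 13·δ^4, i.e. δ^4 ≥ 9/(9+13) = 9/22.
Hence δ ≥ (9/22)^(1/4) ≈ 0.800.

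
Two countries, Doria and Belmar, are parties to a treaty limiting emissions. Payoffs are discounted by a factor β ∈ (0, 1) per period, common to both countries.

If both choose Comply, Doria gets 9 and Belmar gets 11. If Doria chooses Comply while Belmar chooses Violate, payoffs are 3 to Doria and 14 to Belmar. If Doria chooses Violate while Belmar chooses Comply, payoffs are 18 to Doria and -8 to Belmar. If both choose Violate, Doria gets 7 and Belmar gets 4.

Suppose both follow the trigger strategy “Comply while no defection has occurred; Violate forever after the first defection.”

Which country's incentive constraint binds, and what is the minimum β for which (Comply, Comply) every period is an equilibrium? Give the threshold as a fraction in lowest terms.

Doria; β ≥ 9/11

Doria: cooperation gives 9 each period; deviation gives 18 once then 7 forever.
  9/(1−β) ≥ 18 + 7β/(1−β) ⇒ β ≥ 9/11.
Belmar: cooperation gives 11 each period; deviation gives 14 once then 4 forever.
  β ≥ 3/10.
Both must hold, so the binding constraint is Doria's: β ≥ 9/11.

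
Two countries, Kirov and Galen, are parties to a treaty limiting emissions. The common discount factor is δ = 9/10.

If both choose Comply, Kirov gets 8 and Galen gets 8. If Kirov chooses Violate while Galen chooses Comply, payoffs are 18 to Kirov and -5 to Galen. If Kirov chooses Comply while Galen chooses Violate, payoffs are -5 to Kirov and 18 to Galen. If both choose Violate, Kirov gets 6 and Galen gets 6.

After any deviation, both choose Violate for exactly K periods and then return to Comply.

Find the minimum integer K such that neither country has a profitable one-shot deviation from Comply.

8

IC: δ(1−δ^K)/(1−δ) ≥ (18−8)/(8−6) = 5.
With δ = 9/10: need 1 − δ^K ≥ 5·(1−9/10)/(9/10), i.e. δ^K ≤ 0.4444.
Since (9/10)^7 = 0.4783 and (9/10)^8 = 0.4305, the smallest such K is 8.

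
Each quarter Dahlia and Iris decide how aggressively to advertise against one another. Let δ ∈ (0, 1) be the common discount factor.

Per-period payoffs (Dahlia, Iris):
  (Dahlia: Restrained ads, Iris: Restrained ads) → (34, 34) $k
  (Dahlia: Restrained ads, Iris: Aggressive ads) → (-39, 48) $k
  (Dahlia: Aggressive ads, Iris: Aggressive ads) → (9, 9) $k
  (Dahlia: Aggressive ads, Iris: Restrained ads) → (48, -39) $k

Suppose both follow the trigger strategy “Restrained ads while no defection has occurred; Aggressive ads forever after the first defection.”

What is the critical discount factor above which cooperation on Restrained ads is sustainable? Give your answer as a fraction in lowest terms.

14/39

Cooperation forever yields 34 each period: 34/(1−δ).
Deviating yields 48 once, then 9 forever: 48 + 9δ/(1−δ).
No profitable deviation requires 34/(1−δ) ≥ 48 + 9δ/(1−δ).
Multiplying by (1−δ): 34 ≥ 48(1−δ) + 9δ = 48 − 39δ.
So 39δ ≥ 14, i.e. δ ≥ 14/39.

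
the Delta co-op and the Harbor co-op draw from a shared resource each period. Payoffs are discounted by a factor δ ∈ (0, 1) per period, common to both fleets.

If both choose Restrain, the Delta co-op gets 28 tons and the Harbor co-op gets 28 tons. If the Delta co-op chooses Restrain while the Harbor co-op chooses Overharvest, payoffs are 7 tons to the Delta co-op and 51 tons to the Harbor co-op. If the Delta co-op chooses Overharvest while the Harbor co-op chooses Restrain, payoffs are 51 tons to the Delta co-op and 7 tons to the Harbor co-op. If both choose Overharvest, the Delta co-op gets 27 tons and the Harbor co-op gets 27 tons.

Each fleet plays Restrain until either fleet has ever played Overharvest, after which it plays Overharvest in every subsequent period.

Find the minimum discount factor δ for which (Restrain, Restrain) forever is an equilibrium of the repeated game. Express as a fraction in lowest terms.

23/24

28/(1−δ) ≥ 51 + 27δ/(1−δ)
28 ≥ 51 − 24δ
δ ≥ 23/24.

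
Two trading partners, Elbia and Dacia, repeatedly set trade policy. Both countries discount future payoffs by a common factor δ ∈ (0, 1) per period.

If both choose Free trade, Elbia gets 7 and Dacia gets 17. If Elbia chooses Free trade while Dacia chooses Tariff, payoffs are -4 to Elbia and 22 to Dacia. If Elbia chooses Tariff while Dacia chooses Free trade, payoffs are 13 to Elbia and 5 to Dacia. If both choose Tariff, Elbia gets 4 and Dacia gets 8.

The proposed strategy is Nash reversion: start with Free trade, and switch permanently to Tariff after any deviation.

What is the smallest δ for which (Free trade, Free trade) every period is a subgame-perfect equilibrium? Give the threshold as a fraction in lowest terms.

2/3

For Elbia: deviation gain 13−7 = 6, per-period punishment loss 7−4 = 3. IC gives δ ≥ 6/9 = 2/3.
For Dacia: gain 5, loss 9 per period, so δ ≥ 5/14.
The tighter constraint is Elbia's, so cooperation needs δ ≥ 2/3.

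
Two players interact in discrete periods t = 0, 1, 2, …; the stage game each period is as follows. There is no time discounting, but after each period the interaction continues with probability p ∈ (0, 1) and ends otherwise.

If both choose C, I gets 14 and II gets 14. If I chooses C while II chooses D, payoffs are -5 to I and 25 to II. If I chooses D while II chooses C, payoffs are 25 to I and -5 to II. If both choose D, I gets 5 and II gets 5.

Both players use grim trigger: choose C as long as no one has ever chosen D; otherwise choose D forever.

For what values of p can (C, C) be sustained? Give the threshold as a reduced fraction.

Expected cooperation value is 14 + p·14 + p²·14 + … = 14/(1−p); deviation gives 25 + p·5/(1−p).
14 ≥ 25(1−p) + 5p ⇒ 20p ≥ 11 ⇒ p ≥ 11/20.

11/20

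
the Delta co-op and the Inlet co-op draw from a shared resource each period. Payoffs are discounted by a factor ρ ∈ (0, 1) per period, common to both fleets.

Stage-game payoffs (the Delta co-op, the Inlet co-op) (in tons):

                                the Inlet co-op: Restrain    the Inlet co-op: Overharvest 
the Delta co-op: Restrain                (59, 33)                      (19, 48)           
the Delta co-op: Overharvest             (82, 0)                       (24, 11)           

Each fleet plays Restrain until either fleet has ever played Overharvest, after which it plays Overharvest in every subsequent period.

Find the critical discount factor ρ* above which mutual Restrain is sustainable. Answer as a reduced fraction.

15/37

For the Delta co-op: deviation gain 82−59 = 23, per-period punishment loss 59−24 = 35. IC gives ρ ≥ 23/58.
For the Inlet co-op: gain 15, loss 22 per period, so ρ ≥ 15/37.
The tighter constraint is the Inlet co-op's, so cooperation needs ρ ≥ 15/37.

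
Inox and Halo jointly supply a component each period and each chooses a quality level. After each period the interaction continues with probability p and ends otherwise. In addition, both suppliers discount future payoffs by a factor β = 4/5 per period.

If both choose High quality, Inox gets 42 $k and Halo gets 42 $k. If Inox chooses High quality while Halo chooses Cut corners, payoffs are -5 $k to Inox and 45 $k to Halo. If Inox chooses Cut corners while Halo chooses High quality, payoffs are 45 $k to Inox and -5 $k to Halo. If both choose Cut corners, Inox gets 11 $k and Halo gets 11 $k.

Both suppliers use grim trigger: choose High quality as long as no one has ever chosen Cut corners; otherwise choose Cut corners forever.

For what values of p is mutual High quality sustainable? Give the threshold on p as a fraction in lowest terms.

15/136

With continuation probability p and discount β, the effective per-period discount factor is βp.
Grim-trigger IC: βp ≥ (45−42)/(45−11) = 3/34.
So p ≥ (3/34)/(4/5) = 15/136.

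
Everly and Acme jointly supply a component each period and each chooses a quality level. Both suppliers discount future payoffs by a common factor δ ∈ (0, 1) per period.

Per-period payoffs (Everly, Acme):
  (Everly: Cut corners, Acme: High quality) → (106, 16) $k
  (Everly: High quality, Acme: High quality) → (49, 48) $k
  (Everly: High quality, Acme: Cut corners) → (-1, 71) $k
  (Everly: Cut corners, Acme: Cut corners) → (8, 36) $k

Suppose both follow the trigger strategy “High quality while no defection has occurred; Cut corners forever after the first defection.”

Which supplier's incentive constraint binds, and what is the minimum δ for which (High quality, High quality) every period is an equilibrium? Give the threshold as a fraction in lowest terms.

Acme; δ ≥ 23/35

For Everly: deviation gain 106−49 = 57, per-period punishment loss 49−8 = 41. IC gives δ ≥ 57/98.
For Acme: gain 23, loss 12 per period, so δ ≥ 23/35.
The tighter constraint is Acme's, so cooperation needs δ ≥ 23/35.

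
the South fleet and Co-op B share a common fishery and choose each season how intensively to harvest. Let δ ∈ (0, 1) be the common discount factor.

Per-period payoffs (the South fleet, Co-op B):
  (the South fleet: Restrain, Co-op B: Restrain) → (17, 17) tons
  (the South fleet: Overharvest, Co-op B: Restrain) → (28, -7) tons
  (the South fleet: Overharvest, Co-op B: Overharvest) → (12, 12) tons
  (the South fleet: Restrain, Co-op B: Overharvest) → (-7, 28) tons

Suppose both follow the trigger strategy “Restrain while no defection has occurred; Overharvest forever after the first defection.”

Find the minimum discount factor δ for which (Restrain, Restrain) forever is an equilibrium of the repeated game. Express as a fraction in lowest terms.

Under grim trigger the critical discount factor is (T−C)/(T−P) with T = 28, C = 17, P = 12.
δ* = (28−17)/(28−12) = 11/16.

11/16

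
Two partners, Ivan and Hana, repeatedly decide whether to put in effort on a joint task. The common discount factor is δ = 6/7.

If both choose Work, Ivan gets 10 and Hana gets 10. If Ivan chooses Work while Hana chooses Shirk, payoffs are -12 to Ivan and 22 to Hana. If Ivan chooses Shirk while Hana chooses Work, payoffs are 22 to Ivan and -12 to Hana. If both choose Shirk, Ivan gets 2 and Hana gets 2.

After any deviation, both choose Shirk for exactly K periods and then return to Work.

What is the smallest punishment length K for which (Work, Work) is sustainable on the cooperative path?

Need Σ_{k=1}^{K} δ^k ≥ (22−10)/(10−2) = 1.5000 at δ = 6/7.
At K = 1 the sum is 0.8571 < 1.5000; at K = 2 it is 1.5918 ≥ 1.5000.
So the minimum punishment length is K = 2.

2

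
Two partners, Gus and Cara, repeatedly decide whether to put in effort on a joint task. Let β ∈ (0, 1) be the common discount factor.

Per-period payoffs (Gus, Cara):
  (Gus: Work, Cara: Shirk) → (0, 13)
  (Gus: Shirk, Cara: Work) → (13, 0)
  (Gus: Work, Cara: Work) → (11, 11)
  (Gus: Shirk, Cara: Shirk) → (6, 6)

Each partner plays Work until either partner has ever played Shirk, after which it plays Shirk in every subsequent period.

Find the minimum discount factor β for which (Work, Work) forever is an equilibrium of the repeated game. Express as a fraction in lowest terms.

2/7

Under grim trigger the critical discount factor is (T−C)/(T−P) with T = 13, C = 11, P = 6.
β* = (13−11)/(13−6) = 2/7.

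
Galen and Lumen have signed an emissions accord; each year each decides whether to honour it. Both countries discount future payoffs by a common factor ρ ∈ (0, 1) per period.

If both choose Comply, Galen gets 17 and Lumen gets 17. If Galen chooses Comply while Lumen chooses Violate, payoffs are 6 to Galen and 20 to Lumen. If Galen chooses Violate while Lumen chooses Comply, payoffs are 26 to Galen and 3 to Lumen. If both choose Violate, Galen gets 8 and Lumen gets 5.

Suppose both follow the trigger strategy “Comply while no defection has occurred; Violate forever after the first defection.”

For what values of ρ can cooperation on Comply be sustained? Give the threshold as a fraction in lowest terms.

1/2

Galen's threshold: (26−17)/(26−8) = 1/2.
Lumen's threshold: (20−17)/(20−5) = 1/5.
1/2 > 1/5, so Galen binds and ρ* = 1/2.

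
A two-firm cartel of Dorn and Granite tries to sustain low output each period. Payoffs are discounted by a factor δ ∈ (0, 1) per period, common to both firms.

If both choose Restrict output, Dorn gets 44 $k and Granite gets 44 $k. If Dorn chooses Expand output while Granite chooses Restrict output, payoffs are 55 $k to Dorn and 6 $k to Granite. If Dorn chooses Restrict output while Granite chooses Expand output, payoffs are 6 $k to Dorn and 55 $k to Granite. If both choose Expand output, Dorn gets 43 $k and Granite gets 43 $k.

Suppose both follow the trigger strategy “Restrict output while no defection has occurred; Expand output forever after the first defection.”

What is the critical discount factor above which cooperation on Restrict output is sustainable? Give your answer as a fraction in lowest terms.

Cooperation forever yields 44 each period: 44/(1−δ).
Deviating yields 55 once, then 43 forever: 55 + 43δ/(1−δ).
No profitable deviation requires 44/(1−δ) ≥ 55 + 43δ/(1−δ).
Multiplying by (1−δ): 44 ≥ 55(1−δ) + 43δ = 55 − 12δ.
So 12δ ≥ 11, i.e. δ ≥ 11/12.

11/12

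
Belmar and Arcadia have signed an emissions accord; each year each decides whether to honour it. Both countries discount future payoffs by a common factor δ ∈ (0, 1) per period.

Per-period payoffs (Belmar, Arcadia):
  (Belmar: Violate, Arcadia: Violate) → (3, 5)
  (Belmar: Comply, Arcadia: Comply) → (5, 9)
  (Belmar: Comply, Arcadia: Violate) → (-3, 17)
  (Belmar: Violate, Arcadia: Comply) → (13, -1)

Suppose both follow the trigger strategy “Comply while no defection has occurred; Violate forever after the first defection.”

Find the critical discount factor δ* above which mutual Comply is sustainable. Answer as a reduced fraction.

4/5

Belmar's threshold: (13−5)/(13−3) = 4/5.
Arcadia's threshold: (17−9)/(17−5) = 2/3.
4/5 > 2/3, so Belmar binds and δ* = 4/5.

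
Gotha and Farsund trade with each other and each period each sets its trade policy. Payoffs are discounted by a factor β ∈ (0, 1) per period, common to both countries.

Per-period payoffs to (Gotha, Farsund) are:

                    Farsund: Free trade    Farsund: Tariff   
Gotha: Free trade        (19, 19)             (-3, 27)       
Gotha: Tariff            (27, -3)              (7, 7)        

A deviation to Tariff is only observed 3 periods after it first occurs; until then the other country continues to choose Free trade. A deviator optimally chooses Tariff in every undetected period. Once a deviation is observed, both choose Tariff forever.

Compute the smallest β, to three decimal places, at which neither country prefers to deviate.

A deviator earns 27 for 3 periods, then 7 forever; cooperating earns 19 forever. Multiplying the IC by (1−β):
19 ≥ 27(1−β^3) + 7β^3, so 20·β^3 ≥ 8 and β^3 ≥ 2/5.
β ≥ (2/5)^(1/3) ≈ 0.737.

0.737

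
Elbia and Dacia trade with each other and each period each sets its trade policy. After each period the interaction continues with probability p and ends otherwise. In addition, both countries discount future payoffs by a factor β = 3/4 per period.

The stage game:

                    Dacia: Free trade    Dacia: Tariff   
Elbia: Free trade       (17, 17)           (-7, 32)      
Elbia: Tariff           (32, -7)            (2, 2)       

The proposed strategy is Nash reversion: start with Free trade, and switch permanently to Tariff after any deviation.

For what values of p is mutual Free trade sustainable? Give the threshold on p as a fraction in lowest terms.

With continuation probability p and discount β, the effective per-period discount factor is βp.
Grim-trigger IC: βp ≥ (32−17)/(32−2) = 1/2.
So p ≥ (1/2)/(3/4) = 2/3.

2/3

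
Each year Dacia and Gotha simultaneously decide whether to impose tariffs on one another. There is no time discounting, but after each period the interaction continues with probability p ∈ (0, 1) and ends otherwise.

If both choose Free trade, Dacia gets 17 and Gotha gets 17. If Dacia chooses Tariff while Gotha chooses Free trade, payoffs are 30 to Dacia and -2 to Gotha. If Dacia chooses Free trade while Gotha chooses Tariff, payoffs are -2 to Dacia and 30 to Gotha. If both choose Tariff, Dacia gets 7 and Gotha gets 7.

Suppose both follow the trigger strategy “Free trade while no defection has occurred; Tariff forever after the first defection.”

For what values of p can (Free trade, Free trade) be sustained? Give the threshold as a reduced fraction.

13/23

Expected cooperation value is 17 + p·17 + p²·17 + … = 17/(1−p); deviation gives 30 + p·7/(1−p).
17 ≥ 30(1−p) + 7p ⇒ 23p ≥ 13 ⇒ p ≥ 13/23.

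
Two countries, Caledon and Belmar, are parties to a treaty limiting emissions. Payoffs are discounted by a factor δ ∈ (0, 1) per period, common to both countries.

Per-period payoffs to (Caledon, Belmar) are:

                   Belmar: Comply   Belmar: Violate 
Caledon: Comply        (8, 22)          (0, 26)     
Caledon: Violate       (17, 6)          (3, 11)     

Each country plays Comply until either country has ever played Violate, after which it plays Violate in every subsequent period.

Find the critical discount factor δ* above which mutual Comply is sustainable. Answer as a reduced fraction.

Caledon: cooperation gives 8 each period; deviation gives 17 once then 3 forever.
  8/(1−δ) ≥ 17 + 3δ/(1−δ) ⇒ δ ≥ 9/14.
Belmar: cooperation gives 22 each period; deviation gives 26 once then 11 forever.
  δ ≥ 4/15.
Both must hold, so the binding constraint is Caledon's: δ ≥ 9/14.

9/14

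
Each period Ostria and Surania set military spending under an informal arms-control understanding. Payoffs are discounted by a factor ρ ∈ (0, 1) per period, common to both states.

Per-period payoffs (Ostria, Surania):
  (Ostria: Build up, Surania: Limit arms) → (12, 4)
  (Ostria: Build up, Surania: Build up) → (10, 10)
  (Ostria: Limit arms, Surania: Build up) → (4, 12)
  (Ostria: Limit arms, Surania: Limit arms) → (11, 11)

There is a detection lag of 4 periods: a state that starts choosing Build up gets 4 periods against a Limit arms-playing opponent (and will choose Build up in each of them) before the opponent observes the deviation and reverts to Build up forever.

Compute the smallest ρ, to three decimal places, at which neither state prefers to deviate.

A deviator earns 12 for 4 periods, then 10 forever; cooperating earns 11 forever. Multiplying the IC by (1−ρ):
11 ≥ 12(1−ρ^4) + 10ρ^4, so 2·ρ^4 ≥ 1 and ρ^4 ≥ 1/2.
ρ ≥ (1/2)^(1/4) ≈ 0.841.

0.841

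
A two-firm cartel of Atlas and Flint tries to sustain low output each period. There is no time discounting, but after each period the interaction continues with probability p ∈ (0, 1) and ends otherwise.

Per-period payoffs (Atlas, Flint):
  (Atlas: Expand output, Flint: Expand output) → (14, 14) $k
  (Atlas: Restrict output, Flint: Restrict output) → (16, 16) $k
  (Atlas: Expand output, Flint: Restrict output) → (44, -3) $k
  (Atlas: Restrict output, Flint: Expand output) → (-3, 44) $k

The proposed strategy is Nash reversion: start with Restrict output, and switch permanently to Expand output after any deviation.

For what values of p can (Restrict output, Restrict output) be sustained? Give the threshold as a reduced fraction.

Expected cooperation value is 16 + p·16 + p²·16 + … = 16/(1−p); deviation gives 44 + p·14/(1−p).
16 ≥ 44(1−p) + 14p ⇒ 30p ≥ 28 ⇒ p ≥ 28/30 = 14/15.

14/15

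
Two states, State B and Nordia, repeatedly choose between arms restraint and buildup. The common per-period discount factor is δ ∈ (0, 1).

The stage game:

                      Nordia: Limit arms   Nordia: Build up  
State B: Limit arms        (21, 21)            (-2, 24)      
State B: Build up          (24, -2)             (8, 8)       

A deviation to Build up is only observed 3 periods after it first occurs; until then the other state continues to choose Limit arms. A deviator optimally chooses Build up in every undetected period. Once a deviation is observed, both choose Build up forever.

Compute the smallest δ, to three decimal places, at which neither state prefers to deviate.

Deviating for the 3 undetected periods gains 24−21 = 3 per period over cooperation, then loses 21−8 = 13 per period forever once punishment starts.
Gain: 3(1 + δ + … + δ^2); loss: 13·δ^3/(1−δ).
No profitable deviation ⇔ 3(1−δ^3) ≤ 13·δ^3, i.e. δ^3 ≥ 3/(3+13) = 3/16.
Hence δ ≥ (3/16)^(1/3) ≈ 0.572.

0.572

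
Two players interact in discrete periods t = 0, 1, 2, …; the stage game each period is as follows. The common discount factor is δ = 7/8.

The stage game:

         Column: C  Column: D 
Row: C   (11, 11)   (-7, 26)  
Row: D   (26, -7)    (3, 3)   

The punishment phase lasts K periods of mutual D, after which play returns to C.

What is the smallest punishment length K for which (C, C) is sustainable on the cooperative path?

3

No profitable deviation requires (11−3)(δ+…+δ^K) ≥ 26−11, i.e. δ+…+δ^K ≥ 15/8 ≈ 1.8750.
With δ = 7/8, the partial sums are K=1: 0.8750, K=2: 1.6406, K=3: 2.3105.
K = 3 is the first length at which the sum reaches 1.8750.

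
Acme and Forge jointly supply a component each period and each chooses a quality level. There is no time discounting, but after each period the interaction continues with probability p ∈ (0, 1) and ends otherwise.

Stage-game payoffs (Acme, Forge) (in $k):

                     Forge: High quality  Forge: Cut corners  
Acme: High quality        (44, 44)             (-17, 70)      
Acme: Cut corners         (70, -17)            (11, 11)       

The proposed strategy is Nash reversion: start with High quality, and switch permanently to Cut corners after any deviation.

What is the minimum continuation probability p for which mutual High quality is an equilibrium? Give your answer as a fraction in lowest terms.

26/59

Expected cooperation value is 44 + p·44 + p²·44 + … = 44/(1−p); deviation gives 70 + p·11/(1−p).
44 ≥ 70(1−p) + 11p ⇒ 59p ≥ 26 ⇒ p ≥ 26/59.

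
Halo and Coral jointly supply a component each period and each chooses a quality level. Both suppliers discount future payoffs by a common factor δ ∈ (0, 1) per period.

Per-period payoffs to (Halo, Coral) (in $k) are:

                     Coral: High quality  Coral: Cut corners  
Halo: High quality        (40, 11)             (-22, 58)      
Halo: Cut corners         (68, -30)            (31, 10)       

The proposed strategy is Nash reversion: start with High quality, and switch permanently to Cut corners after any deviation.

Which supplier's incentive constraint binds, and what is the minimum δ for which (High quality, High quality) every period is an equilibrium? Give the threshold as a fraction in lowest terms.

Coral; δ ≥ 47/48

Halo: cooperation gives 40 each period; deviation gives 68 once then 31 forever.
  40/(1−δ) ≥ 68 + 31δ/(1−δ) ⇒ δ ≥ 28/37.
Coral: cooperation gives 11 each period; deviation gives 58 once then 10 forever.
  δ ≥ 47/48.
Both must hold, so the binding constraint is Coral's: δ ≥ 47/48.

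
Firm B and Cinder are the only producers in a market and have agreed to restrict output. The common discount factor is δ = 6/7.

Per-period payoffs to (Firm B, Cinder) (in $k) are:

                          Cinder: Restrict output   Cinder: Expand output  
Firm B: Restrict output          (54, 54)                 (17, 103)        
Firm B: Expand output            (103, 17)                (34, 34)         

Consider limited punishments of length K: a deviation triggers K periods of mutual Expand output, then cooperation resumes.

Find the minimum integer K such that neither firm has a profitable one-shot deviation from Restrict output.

IC: δ(1−δ^K)/(1−δ) ≥ (103−54)/(54−34) = 49/20.
With δ = 6/7: need 1 − δ^K ≥ 49/20·(1−6/7)/(6/7), i.e. δ^K ≤ 0.5917.
Since (6/7)^3 = 0.6297 and (6/7)^4 = 0.5398, the smallest such K is 4.

4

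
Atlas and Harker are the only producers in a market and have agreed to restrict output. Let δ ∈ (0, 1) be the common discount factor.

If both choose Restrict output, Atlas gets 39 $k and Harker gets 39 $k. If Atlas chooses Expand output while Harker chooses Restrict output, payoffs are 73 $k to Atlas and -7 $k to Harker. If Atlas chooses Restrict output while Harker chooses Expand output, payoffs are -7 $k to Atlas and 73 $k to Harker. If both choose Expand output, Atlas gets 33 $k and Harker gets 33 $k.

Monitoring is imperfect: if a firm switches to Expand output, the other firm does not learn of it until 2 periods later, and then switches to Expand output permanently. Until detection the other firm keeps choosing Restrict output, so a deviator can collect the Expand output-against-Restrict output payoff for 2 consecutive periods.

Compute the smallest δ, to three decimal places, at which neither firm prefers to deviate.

The best deviation is to choose Expand output for all 2 undetected periods, earning 73 each, then 33 forever once detected.
Deviation value: 73(1−δ^2)/(1−δ) + 33δ^2/(1−δ); cooperation value: 39/(1−δ).
IC: 39 ≥ 73(1−δ^2) + 33δ^2 = 73 − 40δ^2.
So δ^2 ≥ 34/40 = 17/20, giving δ ≥ (17/20)^(1/2) ≈ 0.922.

0.922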